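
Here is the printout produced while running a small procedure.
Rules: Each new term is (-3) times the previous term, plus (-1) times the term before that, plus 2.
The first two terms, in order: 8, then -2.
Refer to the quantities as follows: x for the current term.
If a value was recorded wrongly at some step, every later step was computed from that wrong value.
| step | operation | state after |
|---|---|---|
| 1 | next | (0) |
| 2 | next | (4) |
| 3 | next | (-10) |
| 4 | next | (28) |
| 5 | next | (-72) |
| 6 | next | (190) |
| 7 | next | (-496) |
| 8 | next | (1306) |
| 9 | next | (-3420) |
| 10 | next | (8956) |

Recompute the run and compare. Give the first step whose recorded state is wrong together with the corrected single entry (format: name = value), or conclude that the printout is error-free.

step 8, x = 1300

Recomputing the run from the initial state:
step 1: x = 0
step 2: x = 4
step 3: x = -10
step 4: x = 28
step 5: x = -72
step 6: x = 190
step 7: x = -496
step 8: x = 1300
step 9: x = -3402
step 10: x = 8908
The first disagreement with the printout is at step 8, where the value should be x = 1300.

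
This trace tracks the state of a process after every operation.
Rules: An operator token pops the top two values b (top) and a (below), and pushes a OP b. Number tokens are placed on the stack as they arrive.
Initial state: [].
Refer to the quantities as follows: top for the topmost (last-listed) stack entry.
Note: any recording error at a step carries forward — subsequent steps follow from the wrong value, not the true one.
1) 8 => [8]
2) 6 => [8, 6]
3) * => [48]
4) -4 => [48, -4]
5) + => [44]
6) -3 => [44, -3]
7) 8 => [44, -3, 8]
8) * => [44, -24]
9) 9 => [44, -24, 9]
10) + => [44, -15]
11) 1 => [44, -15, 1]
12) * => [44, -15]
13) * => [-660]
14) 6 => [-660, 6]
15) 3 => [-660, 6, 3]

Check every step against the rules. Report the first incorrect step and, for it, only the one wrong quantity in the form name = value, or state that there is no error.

no error

step 1: push 8: top = 8 -> no discrepancy
step 2: push 6: top = 6 -> in agreement
step 3: 8 * 6 = 48 -> agrees with the trace
step 4: push -4: top = -4 -> matches
step 5: 48 + -4 = 44 -> agrees with the trace
step 6: push -3: top = -3 -> agrees with the trace
step 7: push 8: top = 8 -> in agreement
step 8: -3 * 8 = -24 -> exactly as logged
step 9: push 9: top = 9 -> matches
step 10: -24 + 9 = -15 -> consistent with the trace
step 11: push 1: top = 1 -> confirmed correct
step 12: -15 * 1 = -15 -> agrees with the trace
step 13: 44 * -15 = -660 -> no discrepancy
step 14: push 6: top = 6 -> no discrepancy
step 15: push 3: top = 3 -> checks out
The whole run recomputes cleanly — no discrepancies.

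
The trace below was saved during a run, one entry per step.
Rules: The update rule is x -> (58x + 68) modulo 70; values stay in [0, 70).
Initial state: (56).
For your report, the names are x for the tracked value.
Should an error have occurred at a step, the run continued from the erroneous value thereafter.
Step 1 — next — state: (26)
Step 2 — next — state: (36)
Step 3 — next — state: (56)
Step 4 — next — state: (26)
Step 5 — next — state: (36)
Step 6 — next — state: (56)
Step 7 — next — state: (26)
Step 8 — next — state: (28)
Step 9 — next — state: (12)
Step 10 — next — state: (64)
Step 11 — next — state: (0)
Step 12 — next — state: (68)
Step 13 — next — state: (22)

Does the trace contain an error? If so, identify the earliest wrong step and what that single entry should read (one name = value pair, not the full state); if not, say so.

step 8, x = 36

step 1: x = (58*56 + 68) mod 70 = 26 -> consistent with the trace
step 2: x = (58*26 + 68) mod 70 = 36 -> exactly as logged
step 3: x = (58*36 + 68) mod 70 = 56 -> checks out
step 4: x = (58*56 + 68) mod 70 = 26 -> checks out
step 5: x = (58*26 + 68) mod 70 = 36 -> in agreement
step 6: x = (58*36 + 68) mod 70 = 56 -> verified
step 7: x = (58*56 + 68) mod 70 = 26 -> verified
step 8: x = (58*26 + 68) mod 70 = 36 -> first mismatch against the trace
First deviation found at step 8; the corrected entry is x = 36.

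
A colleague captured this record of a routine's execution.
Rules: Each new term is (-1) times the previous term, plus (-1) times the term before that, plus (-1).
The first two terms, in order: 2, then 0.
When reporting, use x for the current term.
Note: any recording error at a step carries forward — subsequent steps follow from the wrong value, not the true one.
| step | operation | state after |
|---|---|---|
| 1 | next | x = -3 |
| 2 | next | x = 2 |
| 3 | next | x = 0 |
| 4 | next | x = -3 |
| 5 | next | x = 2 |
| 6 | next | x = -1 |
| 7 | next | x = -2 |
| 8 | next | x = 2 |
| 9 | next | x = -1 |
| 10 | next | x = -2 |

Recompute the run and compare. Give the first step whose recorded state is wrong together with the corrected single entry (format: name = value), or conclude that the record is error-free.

Step 1: x = -1*(0) + (-1)*(2) + (-1) = -3 — confirmed correct.
Step 2: x = -1*(-3) + (-1)*(0) + (-1) = 2 — same as recorded.
Step 3: x = -1*(2) + (-1)*(-3) + (-1) = 0 — confirmed correct.
Step 4: x = -1*(0) + (-1)*(2) + (-1) = -3 — checks out.
Step 5: x = -1*(-3) + (-1)*(0) + (-1) = 2 — consistent with the record.
Step 6: x = -1*(2) + (-1)*(-3) + (-1) = 0 — the entry is off here.
That makes step 6 the first incorrect line — x = 0 is what it should show.

step 6, x = 0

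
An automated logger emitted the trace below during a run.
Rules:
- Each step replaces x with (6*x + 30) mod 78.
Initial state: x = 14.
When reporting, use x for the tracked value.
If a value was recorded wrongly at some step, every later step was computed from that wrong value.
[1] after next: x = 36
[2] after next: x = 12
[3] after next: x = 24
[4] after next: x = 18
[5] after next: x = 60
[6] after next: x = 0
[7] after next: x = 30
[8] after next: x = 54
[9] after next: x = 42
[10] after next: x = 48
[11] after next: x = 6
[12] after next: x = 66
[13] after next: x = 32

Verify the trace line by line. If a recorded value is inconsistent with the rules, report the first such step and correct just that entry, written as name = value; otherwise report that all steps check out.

Recomputing the run from the initial state:
step 1: x = 36
step 2: x = 12
step 3: x = 24
step 4: x = 18
step 5: x = 60
step 6: x = 0
step 7: x = 30
step 8: x = 54
step 9: x = 42
step 10: x = 48
step 11: x = 6
step 12: x = 66
step 13: x = 36
The first disagreement with the trace is at step 13, where the value should be x = 36.

step 13, x = 36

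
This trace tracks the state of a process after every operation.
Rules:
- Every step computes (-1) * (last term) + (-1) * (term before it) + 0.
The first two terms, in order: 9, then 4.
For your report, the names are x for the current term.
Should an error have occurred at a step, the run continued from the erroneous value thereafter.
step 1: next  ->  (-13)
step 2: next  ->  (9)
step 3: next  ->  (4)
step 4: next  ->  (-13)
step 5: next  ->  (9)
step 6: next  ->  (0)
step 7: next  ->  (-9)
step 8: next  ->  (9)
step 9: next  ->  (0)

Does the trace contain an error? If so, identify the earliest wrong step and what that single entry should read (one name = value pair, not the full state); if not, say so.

Recomputing the run from the initial state:
step 1: x = -13
step 2: x = 9
step 3: x = 4
step 4: x = -13
step 5: x = 9
step 6: x = 4
step 7: x = -13
step 8: x = 9
step 9: x = 4
The first disagreement with the trace is at step 6, where the value should be x = 4.

step 6, x = 4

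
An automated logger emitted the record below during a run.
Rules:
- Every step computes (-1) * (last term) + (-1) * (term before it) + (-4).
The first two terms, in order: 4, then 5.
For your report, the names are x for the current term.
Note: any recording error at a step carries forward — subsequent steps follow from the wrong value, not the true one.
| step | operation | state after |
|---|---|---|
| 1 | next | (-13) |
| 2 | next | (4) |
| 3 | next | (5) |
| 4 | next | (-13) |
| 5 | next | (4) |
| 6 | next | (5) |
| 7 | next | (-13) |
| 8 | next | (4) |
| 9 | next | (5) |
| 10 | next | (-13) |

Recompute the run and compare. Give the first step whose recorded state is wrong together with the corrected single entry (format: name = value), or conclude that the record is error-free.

no error

Step 1: x = -1*(5) + (-1)*(4) + (-4) = -13 — checks out.
Step 2: x = -1*(-13) + (-1)*(5) + (-4) = 4 — verified.
Step 3: x = -1*(4) + (-1)*(-13) + (-4) = 5 — checks out.
Step 4: x = -1*(5) + (-1)*(4) + (-4) = -13 — in agreement.
Step 5: x = -1*(-13) + (-1)*(5) + (-4) = 4 — same as recorded.
Step 6: x = -1*(4) + (-1)*(-13) + (-4) = 5 — same as recorded.
Step 7: x = -1*(5) + (-1)*(4) + (-4) = -13 — same as recorded.
Step 8: x = -1*(-13) + (-1)*(5) + (-4) = 4 — consistent with the record.
Step 9: x = -1*(4) + (-1)*(-13) + (-4) = 5 — exactly as logged.
Step 10: x = -1*(5) + (-1)*(4) + (-4) = -13 — exactly as logged.
Every step is consistent.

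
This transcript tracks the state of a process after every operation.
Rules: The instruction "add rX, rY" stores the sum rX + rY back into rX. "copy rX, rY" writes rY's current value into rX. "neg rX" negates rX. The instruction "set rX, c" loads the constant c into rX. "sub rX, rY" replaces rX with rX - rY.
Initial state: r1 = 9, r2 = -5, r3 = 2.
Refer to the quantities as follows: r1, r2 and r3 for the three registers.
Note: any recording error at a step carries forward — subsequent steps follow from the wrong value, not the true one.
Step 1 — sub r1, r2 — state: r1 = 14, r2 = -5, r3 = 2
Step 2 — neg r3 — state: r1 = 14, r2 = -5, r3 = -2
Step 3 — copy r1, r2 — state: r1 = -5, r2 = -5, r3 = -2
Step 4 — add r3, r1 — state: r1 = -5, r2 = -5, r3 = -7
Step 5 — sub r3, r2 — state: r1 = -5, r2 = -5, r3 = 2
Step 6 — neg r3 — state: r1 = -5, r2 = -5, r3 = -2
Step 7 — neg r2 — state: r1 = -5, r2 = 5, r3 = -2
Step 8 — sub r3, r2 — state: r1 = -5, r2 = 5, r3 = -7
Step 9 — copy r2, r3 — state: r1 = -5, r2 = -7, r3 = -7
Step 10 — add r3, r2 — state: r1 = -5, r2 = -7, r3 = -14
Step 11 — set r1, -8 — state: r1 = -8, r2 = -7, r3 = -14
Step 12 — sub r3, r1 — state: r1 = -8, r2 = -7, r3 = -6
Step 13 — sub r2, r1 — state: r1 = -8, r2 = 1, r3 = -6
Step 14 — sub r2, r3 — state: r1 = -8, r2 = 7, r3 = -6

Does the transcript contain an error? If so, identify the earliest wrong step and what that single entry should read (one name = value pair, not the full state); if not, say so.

step 1: r1 = 9 - -5 = 14 -> agrees with the transcript
step 2: r3 = -(2) = -2 -> confirmed correct
step 3: r1 = -5 -> no discrepancy
step 4: r3 = -2 + -5 = -7 -> verified
step 5: r3 = -7 - -5 = -2 -> the transcript has a different value
First deviation found at step 5; the corrected entry is r3 = -2.

step 5, r3 = -2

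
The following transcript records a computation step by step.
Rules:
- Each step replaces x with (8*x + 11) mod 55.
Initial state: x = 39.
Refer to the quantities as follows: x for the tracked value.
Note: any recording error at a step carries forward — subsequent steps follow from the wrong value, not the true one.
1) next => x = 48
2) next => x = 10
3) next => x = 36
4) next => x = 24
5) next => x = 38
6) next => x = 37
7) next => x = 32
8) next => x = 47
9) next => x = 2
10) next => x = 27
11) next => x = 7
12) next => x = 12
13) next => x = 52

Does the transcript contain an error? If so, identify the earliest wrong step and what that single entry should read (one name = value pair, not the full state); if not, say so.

step 6, x = 40

Step 1: x = (8*39 + 11) mod 55 = 48 — verified.
Step 2: x = (8*48 + 11) mod 55 = 10 — agrees with the transcript.
Step 3: x = (8*10 + 11) mod 55 = 36 — verified.
Step 4: x = (8*36 + 11) mod 55 = 24 — no discrepancy.
Step 5: x = (8*24 + 11) mod 55 = 38 — same as recorded.
Step 6: x = (8*38 + 11) mod 55 = 40 — not what was recorded.
First incorrect step: 6; the correct value is x = 40.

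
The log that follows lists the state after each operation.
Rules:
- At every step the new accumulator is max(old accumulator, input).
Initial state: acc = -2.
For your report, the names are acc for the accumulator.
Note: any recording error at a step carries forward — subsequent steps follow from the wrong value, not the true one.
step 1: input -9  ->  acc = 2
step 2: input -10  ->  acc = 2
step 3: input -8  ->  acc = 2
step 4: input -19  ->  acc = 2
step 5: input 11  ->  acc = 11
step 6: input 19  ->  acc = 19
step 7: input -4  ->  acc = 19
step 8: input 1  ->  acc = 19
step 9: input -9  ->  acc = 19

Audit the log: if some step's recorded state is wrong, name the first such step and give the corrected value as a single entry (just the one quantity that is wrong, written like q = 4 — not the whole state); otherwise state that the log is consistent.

Recomputing the run from the initial state:
step 1: acc = -2
step 2: acc = -2
step 3: acc = -2
step 4: acc = -2
step 5: acc = 11
step 6: acc = 19
step 7: acc = 19
step 8: acc = 19
step 9: acc = 19
The first disagreement with the log is at step 1, where the value should be acc = -2.

step 1, acc = -2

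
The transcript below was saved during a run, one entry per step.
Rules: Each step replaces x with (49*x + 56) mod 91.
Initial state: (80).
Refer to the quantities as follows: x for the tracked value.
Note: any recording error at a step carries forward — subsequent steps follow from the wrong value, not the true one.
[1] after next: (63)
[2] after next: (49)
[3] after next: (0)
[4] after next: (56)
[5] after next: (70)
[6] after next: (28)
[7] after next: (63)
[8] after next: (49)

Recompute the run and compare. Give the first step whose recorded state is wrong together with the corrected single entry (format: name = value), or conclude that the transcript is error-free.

Step 1: x = (49*80 + 56) mod 91 = 63 — same as recorded.
Step 2: x = (49*63 + 56) mod 91 = 49 — same as recorded.
Step 3: x = (49*49 + 56) mod 91 = 0 — no discrepancy.
Step 4: x = (49*0 + 56) mod 91 = 56 — consistent with the transcript.
Step 5: x = (49*56 + 56) mod 91 = 70 — no discrepancy.
Step 6: x = (49*70 + 56) mod 91 = 28 — consistent with the transcript.
Step 7: x = (49*28 + 56) mod 91 = 63 — verified.
Step 8: x = (49*63 + 56) mod 91 = 49 — no discrepancy.
The whole run recomputes cleanly — no discrepancies.

no error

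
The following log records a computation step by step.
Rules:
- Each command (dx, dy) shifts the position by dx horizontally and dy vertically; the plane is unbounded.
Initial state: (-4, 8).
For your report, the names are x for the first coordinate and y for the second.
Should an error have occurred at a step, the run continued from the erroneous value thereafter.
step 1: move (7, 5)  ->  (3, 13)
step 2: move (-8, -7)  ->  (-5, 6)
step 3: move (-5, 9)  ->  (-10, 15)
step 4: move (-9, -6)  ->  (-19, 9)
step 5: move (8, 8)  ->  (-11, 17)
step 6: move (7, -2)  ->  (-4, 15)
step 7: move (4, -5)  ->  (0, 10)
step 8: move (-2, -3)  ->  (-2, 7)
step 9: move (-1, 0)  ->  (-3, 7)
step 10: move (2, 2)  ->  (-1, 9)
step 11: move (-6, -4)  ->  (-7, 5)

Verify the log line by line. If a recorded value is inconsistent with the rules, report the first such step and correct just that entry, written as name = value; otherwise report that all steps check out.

Recomputing the run from the initial state:
step 1: x = 3, y = 13
step 2: x = -5, y = 6
step 3: x = -10, y = 15
step 4: x = -19, y = 9
step 5: x = -11, y = 17
step 6: x = -4, y = 15
step 7: x = 0, y = 10
step 8: x = -2, y = 7
step 9: x = -3, y = 7
step 10: x = -1, y = 9
step 11: x = -7, y = 5
This matches the log at every step.

no error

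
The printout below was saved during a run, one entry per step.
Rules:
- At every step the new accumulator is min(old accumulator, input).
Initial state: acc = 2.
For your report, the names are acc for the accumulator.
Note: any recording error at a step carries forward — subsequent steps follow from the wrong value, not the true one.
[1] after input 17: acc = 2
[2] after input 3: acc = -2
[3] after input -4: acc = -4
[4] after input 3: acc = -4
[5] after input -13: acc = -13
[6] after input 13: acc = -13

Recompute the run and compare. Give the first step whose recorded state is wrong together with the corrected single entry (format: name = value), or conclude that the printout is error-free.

Step 1: acc = min(2, 17) = 2 — exactly as logged.
Step 2: acc = min(2, 3) = 2 — first mismatch against the printout.
The earliest wrong entry is at step 2: it should read acc = 2.

step 2, acc = 2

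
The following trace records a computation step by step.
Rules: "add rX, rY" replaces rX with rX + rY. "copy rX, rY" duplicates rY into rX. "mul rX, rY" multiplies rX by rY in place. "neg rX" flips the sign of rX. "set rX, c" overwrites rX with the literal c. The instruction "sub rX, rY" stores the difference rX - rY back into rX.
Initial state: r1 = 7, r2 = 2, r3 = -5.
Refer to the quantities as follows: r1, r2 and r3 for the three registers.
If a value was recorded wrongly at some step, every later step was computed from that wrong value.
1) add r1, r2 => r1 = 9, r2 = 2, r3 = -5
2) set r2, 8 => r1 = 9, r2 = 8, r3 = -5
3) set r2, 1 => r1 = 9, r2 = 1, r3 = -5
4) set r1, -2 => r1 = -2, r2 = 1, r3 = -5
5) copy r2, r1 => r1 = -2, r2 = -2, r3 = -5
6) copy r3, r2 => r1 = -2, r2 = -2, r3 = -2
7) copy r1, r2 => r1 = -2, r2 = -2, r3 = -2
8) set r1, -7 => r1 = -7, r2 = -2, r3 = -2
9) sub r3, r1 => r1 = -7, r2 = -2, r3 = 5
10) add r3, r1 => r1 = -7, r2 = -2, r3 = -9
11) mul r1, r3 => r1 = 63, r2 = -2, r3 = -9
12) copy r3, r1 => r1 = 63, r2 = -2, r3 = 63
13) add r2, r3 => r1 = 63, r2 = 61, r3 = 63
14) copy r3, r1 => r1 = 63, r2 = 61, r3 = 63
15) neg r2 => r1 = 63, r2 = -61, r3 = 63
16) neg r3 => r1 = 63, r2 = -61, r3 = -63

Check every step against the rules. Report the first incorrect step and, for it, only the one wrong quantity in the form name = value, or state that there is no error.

Recomputing the run from the initial state:
step 1: r1 = 9, r2 = 2, r3 = -5
step 2: r1 = 9, r2 = 8, r3 = -5
step 3: r1 = 9, r2 = 1, r3 = -5
step 4: r1 = -2, r2 = 1, r3 = -5
step 5: r1 = -2, r2 = -2, r3 = -5
step 6: r1 = -2, r2 = -2, r3 = -2
step 7: r1 = -2, r2 = -2, r3 = -2
step 8: r1 = -7, r2 = -2, r3 = -2
step 9: r1 = -7, r2 = -2, r3 = 5
step 10: r1 = -7, r2 = -2, r3 = -2
step 11: r1 = 14, r2 = -2, r3 = -2
step 12: r1 = 14, r2 = -2, r3 = 14
step 13: r1 = 14, r2 = 12, r3 = 14
step 14: r1 = 14, r2 = 12, r3 = 14
step 15: r1 = 14, r2 = -12, r3 = 14
step 16: r1 = 14, r2 = -12, r3 = -14
The first disagreement with the trace is at step 10, where the value should be r3 = -2.

step 10, r3 = -2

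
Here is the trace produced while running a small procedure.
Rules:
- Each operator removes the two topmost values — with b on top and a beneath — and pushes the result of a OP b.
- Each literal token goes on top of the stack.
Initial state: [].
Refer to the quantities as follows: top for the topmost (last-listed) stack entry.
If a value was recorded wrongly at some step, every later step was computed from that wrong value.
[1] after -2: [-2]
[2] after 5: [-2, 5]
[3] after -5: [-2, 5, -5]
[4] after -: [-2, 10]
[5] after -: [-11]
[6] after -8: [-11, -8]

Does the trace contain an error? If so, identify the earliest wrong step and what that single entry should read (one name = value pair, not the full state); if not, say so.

step 5, top = -12

step 1: push -2: top = -2 -> confirmed correct
step 2: push 5: top = 5 -> confirmed correct
step 3: push -5: top = -5 -> exactly as logged
step 4: 5 - -5 = 10 -> verified
step 5: -2 - 10 = -12 -> the trace has a different value
The audit stops at step 5: the recorded entry is wrong and should be top = -12.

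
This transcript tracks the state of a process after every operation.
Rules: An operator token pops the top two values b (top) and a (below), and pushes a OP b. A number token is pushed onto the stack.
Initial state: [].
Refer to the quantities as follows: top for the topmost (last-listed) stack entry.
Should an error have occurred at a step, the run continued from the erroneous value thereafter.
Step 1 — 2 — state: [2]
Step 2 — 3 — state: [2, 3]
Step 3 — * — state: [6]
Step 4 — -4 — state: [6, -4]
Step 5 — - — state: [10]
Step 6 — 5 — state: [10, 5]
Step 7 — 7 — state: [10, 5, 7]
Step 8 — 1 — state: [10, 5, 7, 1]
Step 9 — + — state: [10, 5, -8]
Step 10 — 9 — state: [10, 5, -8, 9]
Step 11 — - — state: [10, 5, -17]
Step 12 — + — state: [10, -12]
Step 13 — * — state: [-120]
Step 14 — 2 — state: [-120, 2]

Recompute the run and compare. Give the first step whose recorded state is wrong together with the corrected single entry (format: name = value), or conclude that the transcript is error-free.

Recomputing the run from the initial state:
step 1: [2]
step 2: [2, 3]
step 3: [6]
step 4: [6, -4]
step 5: [10]
step 6: [10, 5]
step 7: [10, 5, 7]
step 8: [10, 5, 7, 1]
step 9: [10, 5, 8]
step 10: [10, 5, 8, 9]
step 11: [10, 5, -1]
step 12: [10, 4]
step 13: [40]
step 14: [40, 2]
The first disagreement with the transcript is at step 9, where the value should be top = 8.

step 9, top = 8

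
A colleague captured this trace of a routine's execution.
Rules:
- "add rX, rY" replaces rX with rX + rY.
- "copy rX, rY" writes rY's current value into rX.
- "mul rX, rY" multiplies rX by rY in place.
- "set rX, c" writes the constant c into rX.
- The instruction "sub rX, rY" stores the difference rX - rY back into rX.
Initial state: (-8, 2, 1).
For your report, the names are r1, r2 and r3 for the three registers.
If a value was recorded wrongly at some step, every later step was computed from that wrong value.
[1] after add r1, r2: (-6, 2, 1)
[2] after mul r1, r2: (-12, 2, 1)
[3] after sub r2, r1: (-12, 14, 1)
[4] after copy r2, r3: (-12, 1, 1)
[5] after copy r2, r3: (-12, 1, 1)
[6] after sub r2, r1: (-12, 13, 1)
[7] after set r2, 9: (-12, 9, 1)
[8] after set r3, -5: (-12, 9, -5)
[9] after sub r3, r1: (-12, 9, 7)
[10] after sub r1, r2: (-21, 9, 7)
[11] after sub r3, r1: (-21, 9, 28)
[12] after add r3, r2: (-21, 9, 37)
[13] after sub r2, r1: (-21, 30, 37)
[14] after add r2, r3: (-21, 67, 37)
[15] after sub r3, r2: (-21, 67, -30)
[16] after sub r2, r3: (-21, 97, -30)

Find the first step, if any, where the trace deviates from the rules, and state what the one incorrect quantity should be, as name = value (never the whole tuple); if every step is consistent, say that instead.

Step 1: r1 = -8 + 2 = -6 — in agreement.
Step 2: r1 = -6 * 2 = -12 — no discrepancy.
Step 3: r2 = 2 - -12 = 14 — no discrepancy.
Step 4: r2 = 1 — exactly as logged.
Step 5: r2 = 1 — verified.
Step 6: r2 = 1 - -12 = 13 — checks out.
Step 7: r2 = 9 — in agreement.
Step 8: r3 = -5 — checks out.
Step 9: r3 = -5 - -12 = 7 — consistent with the trace.
Step 10: r1 = -12 - 9 = -21 — same as recorded.
Step 11: r3 = 7 - -21 = 28 — verified.
Step 12: r3 = 28 + 9 = 37 — no discrepancy.
Step 13: r2 = 9 - -21 = 30 — same as recorded.
Step 14: r2 = 30 + 37 = 67 — no discrepancy.
Step 15: r3 = 37 - 67 = -30 — in agreement.
Step 16: r2 = 67 - -30 = 97 — matches.
All steps check out; nothing to correct.

no error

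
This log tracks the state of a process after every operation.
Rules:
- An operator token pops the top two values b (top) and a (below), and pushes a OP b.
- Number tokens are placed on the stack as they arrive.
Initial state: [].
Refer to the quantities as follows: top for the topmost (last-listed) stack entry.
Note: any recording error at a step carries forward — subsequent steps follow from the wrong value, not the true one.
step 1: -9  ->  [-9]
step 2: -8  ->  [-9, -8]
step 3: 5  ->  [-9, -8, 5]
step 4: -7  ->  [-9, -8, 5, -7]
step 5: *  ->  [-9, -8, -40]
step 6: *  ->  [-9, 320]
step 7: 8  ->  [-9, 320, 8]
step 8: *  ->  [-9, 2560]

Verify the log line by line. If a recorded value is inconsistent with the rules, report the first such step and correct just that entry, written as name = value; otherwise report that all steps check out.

Recomputing the run from the initial state:
step 1: [-9]
step 2: [-9, -8]
step 3: [-9, -8, 5]
step 4: [-9, -8, 5, -7]
step 5: [-9, -8, -35]
step 6: [-9, 280]
step 7: [-9, 280, 8]
step 8: [-9, 2240]
The first disagreement with the log is at step 5, where the value should be top = -35.

step 5, top = -35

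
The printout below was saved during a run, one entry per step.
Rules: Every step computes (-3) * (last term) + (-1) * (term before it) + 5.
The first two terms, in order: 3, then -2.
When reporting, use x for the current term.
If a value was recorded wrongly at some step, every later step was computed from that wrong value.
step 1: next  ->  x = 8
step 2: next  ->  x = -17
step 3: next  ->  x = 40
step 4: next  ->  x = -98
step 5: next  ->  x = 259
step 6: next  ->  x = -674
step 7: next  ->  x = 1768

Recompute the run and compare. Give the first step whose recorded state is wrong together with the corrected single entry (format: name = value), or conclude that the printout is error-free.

step 3, x = 48

Step 1: x = -3*(-2) + (-1)*(3) + (5) = 8 — matches.
Step 2: x = -3*(8) + (-1)*(-2) + (5) = -17 — agrees with the printout.
Step 3: x = -3*(-17) + (-1)*(8) + (5) = 48 — the recorded entry deviates here.
The audit stops at step 3: the recorded entry is wrong and should be x = 48.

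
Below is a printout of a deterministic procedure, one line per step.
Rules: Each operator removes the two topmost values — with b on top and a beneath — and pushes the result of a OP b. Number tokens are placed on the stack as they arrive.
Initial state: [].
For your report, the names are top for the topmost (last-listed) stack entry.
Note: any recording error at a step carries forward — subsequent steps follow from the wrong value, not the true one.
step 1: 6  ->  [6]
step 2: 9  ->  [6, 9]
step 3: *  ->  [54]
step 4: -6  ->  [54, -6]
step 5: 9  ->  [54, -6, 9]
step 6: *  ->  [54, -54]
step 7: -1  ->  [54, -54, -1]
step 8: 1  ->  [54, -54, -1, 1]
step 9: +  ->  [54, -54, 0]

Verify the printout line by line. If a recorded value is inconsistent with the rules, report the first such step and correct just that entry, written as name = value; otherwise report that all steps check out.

Step 1: push 6: top = 6 — matches.
Step 2: push 9: top = 9 — matches.
Step 3: 6 * 9 = 54 — exactly as logged.
Step 4: push -6: top = -6 — verified.
Step 5: push 9: top = 9 — confirmed correct.
Step 6: -6 * 9 = -54 — in agreement.
Step 7: push -1: top = -1 — agrees with the printout.
Step 8: push 1: top = 1 — confirmed correct.
Step 9: -1 + 1 = 0 — agrees with the printout.
The whole run recomputes cleanly — no discrepancies.

no error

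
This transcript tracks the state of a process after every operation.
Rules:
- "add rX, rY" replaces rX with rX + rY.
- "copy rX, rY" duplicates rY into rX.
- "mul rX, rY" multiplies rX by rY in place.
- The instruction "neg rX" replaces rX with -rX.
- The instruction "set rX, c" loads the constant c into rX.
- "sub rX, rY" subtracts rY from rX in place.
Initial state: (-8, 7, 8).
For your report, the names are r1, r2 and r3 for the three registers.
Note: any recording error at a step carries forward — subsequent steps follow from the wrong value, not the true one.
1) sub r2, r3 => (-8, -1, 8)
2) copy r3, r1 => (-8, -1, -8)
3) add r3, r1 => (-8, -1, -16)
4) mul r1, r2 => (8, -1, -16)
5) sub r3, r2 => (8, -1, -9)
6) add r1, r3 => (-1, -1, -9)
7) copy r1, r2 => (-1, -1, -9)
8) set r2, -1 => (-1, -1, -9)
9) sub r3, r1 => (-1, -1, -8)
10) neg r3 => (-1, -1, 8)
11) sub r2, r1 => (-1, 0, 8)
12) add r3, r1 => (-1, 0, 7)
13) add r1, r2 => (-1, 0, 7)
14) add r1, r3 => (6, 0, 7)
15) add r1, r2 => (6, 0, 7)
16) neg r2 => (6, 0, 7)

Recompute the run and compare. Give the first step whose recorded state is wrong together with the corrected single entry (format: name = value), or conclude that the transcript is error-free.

step 5, r3 = -15

1. r2 = 7 - 8 = -1 (checks out)
2. r3 = -8 (confirmed correct)
3. r3 = -8 + -8 = -16 (exactly as logged)
4. r1 = -8 * -1 = 8 (agrees with the transcript)
5. r3 = -16 - -1 = -15 (the recorded entry deviates here)
The earliest wrong entry is at step 5: it should read r3 = -15.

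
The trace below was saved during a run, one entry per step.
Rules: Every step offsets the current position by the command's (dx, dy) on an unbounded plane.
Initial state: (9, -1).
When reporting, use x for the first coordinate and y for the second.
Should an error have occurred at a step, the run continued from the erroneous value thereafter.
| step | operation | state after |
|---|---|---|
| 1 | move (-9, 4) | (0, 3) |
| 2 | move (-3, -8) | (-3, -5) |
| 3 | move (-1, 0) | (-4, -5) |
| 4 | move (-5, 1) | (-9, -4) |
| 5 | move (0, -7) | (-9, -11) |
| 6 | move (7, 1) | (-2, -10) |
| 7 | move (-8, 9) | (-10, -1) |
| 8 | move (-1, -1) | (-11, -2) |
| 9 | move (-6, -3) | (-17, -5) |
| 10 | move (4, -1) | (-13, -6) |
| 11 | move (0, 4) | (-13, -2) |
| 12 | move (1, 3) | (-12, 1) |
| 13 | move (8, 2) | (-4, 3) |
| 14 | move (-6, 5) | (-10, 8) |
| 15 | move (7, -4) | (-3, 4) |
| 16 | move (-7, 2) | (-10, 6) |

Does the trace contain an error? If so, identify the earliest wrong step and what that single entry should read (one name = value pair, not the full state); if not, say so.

no error

Recomputing the run from the initial state:
step 1: x = 0, y = 3
step 2: x = -3, y = -5
step 3: x = -4, y = -5
step 4: x = -9, y = -4
step 5: x = -9, y = -11
step 6: x = -2, y = -10
step 7: x = -10, y = -1
step 8: x = -11, y = -2
step 9: x = -17, y = -5
step 10: x = -13, y = -6
step 11: x = -13, y = -2
step 12: x = -12, y = 1
step 13: x = -4, y = 3
step 14: x = -10, y = 8
step 15: x = -3, y = 4
step 16: x = -10, y = 6
This matches the trace at every step.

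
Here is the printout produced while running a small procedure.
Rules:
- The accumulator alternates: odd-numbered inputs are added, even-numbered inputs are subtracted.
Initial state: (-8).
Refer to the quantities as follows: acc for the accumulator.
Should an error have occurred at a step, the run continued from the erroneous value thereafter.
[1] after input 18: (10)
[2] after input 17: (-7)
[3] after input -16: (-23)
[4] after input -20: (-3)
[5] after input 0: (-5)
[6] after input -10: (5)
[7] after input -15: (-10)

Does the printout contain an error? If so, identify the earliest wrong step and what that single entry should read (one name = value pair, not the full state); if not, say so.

step 5, acc = -3

step 1: acc = -8 + 18 = 10 -> matches
step 2: acc = 10 - 17 = -7 -> verified
step 3: acc = -7 + -16 = -23 -> verified
step 4: acc = -23 - -20 = -3 -> no discrepancy
step 5: acc = -3 + 0 = -3 -> the printout has a different value
First deviation found at step 5; the corrected entry is acc = -3.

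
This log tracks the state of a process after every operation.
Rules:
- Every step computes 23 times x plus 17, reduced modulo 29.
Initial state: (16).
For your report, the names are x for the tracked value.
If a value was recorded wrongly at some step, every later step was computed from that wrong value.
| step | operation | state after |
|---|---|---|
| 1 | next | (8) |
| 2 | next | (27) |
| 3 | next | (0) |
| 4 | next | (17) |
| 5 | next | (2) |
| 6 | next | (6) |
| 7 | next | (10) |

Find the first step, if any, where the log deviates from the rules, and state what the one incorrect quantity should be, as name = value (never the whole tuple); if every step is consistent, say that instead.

step 6, x = 5

1. x = (23*16 + 17) mod 29 = 8 (in agreement)
2. x = (23*8 + 17) mod 29 = 27 (consistent with the log)
3. x = (23*27 + 17) mod 29 = 0 (no discrepancy)
4. x = (23*0 + 17) mod 29 = 17 (exactly as logged)
5. x = (23*17 + 17) mod 29 = 2 (consistent with the log)
6. x = (23*2 + 17) mod 29 = 5 (not what was recorded)
First incorrect step: 6; the correct value is x = 5.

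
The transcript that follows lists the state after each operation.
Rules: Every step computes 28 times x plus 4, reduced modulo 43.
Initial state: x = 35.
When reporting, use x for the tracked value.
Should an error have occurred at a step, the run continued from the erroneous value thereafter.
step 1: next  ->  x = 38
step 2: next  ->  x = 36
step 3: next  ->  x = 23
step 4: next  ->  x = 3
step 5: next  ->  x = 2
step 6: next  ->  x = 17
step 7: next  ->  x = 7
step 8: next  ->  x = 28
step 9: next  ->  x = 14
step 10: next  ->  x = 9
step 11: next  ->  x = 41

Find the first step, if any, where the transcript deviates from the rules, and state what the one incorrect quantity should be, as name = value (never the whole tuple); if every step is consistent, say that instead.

Recomputing the run from the initial state:
step 1: x = 38
step 2: x = 36
step 3: x = 23
step 4: x = 3
step 5: x = 2
step 6: x = 17
step 7: x = 7
step 8: x = 28
step 9: x = 14
step 10: x = 9
step 11: x = 41
This matches the transcript at every step.

no error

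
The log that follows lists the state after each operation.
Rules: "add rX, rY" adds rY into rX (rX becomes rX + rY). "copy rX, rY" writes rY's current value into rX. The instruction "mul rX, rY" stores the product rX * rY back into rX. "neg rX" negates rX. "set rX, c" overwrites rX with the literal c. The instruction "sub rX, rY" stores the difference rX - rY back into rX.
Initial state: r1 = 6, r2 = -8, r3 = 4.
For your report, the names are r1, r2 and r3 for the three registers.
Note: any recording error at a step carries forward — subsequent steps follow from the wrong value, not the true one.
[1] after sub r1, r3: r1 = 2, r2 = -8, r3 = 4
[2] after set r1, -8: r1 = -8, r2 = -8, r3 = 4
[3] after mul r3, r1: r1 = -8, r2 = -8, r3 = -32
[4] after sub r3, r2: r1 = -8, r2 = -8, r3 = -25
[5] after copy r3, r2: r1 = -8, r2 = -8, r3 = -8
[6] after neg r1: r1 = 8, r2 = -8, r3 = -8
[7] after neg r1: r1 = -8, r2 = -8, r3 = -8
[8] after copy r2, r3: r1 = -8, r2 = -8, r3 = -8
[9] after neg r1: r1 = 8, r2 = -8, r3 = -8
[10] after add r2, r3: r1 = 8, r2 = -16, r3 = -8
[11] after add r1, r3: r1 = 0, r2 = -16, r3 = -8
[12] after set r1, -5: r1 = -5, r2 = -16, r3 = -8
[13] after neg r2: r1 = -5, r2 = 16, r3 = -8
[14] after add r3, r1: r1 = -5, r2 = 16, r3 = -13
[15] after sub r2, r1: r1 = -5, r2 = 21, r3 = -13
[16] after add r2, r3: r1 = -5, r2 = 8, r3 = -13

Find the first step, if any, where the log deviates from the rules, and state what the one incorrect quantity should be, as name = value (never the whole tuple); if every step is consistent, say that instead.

Step 1: r1 = 6 - 4 = 2 — consistent with the log.
Step 2: r1 = -8 — exactly as logged.
Step 3: r3 = 4 * -8 = -32 — confirmed correct.
Step 4: r3 = -32 - -8 = -24 — not what was recorded.
First deviation found at step 4; the corrected entry is r3 = -24.

step 4, r3 = -24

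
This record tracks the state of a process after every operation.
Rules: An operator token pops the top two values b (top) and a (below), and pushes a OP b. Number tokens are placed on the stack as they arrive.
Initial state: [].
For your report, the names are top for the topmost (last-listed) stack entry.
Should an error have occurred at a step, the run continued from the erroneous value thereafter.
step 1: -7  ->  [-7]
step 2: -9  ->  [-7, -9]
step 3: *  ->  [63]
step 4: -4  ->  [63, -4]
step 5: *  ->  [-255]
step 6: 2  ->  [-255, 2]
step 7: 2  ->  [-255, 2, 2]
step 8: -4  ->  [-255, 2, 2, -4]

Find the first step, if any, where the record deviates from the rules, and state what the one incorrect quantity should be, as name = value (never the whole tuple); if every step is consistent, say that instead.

1. push -7: top = -7 (same as recorded)
2. push -9: top = -9 (no discrepancy)
3. -7 * -9 = 63 (consistent with the record)
4. push -4: top = -4 (checks out)
5. 63 * -4 = -252 (the record disagrees here)
Step 5 is the first one off; corrected, top = -252.

step 5, top = -252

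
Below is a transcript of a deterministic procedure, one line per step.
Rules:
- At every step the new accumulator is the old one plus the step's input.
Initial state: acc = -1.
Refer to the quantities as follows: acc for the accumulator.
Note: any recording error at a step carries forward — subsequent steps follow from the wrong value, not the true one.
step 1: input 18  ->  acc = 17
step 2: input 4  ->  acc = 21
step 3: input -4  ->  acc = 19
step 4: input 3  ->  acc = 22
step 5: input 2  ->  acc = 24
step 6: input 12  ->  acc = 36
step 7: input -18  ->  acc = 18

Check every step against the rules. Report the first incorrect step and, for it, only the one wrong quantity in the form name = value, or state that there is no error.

step 3, acc = 17

Recomputing the run from the initial state:
step 1: acc = 17
step 2: acc = 21
step 3: acc = 17
step 4: acc = 20
step 5: acc = 22
step 6: acc = 34
step 7: acc = 16
The first disagreement with the transcript is at step 3, where the value should be acc = 17.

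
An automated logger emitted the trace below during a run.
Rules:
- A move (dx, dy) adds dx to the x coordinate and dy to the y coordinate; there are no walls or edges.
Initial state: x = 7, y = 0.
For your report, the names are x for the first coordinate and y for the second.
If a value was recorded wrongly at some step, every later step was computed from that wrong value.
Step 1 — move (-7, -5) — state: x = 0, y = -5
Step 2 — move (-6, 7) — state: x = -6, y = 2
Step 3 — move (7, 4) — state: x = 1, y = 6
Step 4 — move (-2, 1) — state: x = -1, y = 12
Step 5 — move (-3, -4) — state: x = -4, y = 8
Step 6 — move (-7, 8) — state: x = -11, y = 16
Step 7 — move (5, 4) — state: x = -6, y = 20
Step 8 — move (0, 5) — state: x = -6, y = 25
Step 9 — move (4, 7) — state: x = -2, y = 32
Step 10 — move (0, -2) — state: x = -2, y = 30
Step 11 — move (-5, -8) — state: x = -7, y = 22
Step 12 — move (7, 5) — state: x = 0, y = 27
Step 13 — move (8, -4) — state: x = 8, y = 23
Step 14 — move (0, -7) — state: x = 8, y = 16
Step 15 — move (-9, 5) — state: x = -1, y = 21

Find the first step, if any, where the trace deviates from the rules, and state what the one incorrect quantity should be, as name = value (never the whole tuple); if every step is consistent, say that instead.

Recomputing the run from the initial state:
step 1: x = 0, y = -5
step 2: x = -6, y = 2
step 3: x = 1, y = 6
step 4: x = -1, y = 7
step 5: x = -4, y = 3
step 6: x = -11, y = 11
step 7: x = -6, y = 15
step 8: x = -6, y = 20
step 9: x = -2, y = 27
step 10: x = -2, y = 25
step 11: x = -7, y = 17
step 12: x = 0, y = 22
step 13: x = 8, y = 18
step 14: x = 8, y = 11
step 15: x = -1, y = 16
The first disagreement with the trace is at step 4, where the value should be y = 7.

step 4, y = 7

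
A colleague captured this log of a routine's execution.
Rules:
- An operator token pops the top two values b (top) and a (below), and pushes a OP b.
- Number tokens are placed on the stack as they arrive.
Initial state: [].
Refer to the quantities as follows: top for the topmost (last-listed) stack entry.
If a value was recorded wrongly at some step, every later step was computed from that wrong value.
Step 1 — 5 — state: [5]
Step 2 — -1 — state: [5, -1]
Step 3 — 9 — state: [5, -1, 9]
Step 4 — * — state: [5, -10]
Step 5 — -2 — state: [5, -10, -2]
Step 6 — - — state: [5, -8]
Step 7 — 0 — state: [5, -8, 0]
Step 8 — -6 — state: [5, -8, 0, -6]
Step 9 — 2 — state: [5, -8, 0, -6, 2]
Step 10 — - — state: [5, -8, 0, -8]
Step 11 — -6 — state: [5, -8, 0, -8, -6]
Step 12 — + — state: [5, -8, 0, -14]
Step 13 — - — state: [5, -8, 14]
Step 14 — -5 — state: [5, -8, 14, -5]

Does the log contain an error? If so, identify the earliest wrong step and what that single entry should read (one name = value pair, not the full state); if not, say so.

step 4, top = -9

Step 1: push 5: top = 5 — verified.
Step 2: push -1: top = -1 — no discrepancy.
Step 3: push 9: top = 9 — confirmed correct.
Step 4: -1 * 9 = -9 — this is not what the log shows.
The audit stops at step 4: the recorded entry is wrong and should be top = -9.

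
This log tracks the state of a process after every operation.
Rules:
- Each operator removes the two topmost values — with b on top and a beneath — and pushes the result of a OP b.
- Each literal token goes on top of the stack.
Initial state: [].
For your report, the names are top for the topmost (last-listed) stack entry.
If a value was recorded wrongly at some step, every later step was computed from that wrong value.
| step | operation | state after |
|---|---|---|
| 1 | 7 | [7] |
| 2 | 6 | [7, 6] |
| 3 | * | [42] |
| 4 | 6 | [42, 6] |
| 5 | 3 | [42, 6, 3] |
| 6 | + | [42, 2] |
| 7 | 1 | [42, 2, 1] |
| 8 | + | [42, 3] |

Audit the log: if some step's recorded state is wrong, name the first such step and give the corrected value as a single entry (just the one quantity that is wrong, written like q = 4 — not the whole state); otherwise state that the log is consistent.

step 6, top = 9

Recomputing the run from the initial state:
step 1: [7]
step 2: [7, 6]
step 3: [42]
step 4: [42, 6]
step 5: [42, 6, 3]
step 6: [42, 9]
step 7: [42, 9, 1]
step 8: [42, 10]
The first disagreement with the log is at step 6, where the value should be top = 9.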